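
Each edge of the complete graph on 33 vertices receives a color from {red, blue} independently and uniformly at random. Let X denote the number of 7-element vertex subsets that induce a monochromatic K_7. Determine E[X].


Let X = Σ_S X_S over the C(33, 7) = 4272048 subsets S of size 7, where X_S = 1 if the K_7 on S is monochromatic.
For a fixed S, the K_7 on S has C(7, 2) = 21 edges. P[all 21 edges red] = (1/2)^21, and likewise for blue, so P[monochromatic] = 2·(1/2)^21 = 2^{1 − 21} = 1/1048576.
Summing: E[X] = C(33, 7) · 2^{1 − 21} = 4272048 · 1/1048576 = 267003/65536.
Numerically: E[X] ≈ 4.074.

E[X] = C(33,7)·2^(1−C(7,2)) = 267003/65536 ≈ 4.074.


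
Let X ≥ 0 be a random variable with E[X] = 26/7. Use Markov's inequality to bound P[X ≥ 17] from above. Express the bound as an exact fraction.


μ = E[X] = 26/7, a = 17.
Markov: P[X ≥ 17] ≤ μ/a = (26/7)/17 = 26/119.
Numerically: ≈ 0.21849.
(Since a = 17 > μ = 3.71429, the bound 26/119 is < 1 and informative.)

P[X ≥ 17] ≤ 26/119 ≈ 0.21849.


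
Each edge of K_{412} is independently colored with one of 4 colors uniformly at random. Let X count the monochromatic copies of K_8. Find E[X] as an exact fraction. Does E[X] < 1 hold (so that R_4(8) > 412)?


E[X] = C(412, 8) · 4^{1 − 28} = 19229204065337145 · 4^{−27} = 19229204065337145/18014398509481984.
As a reduced fraction: E[X] = 19229204065337145/18014398509481984 ≈ 1.067.
Is E[X] < 1? NO.
Since E[X] ≥ 1, the first-moment bound is inconclusive at n = 412; it does NOT by itself certify R_4(8) > 412.

E[X] = 19229204065337145/18014398509481984 ≈ 1.067; E[X] ≥ 1; first-moment method inconclusive here.


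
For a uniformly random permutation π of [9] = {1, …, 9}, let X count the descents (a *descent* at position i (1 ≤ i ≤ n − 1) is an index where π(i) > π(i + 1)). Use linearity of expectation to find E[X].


Write X = Σ X_I over i = 1, …, 8, with X_I the indicator of one descent.
There are 8 indicators.
For each fixed i, the pair (π(i), π(i+1)) is a uniformly random ordered pair of distinct values from {1, …, 9}; by symmetry P[π(i) > π(i+1)] = 1/2.
By linearity: E[X] = 8 · (1/2) = (9 − 1) · (1/2) = 4 ≈ 4.00000.

E[X] = 4 = 4.00000.


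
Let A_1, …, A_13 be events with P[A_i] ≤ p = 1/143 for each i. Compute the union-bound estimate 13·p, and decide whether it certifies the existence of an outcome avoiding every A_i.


Union bound: P[∪_{i=1}^{13} A_i] ≤ Σ_i P[A_i] ≤ 13·p = 13·(1/143) = 1/11.
Numerically: 1/11 ≈ 0.0909091.
Is 1/11 < 1? YES.
Since P[∪ A_i] ≤ 1/11 < 1, the complement has P[∩ A_i^c] ≥ 1 − 1/11 = 10/11 > 0, so some outcome avoids every A_i.

13·p = 1/11 ≈ 0.0909091; existence CERTIFIED by the union bound.


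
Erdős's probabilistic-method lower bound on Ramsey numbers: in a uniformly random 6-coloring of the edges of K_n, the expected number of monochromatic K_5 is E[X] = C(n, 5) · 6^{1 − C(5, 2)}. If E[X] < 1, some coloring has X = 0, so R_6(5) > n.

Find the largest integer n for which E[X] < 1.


We need C(n, 5) · 6^{1 − 10} < 1, i.e. C(n, 5) < 6^{10 − 1} = 10077696.
Check values of n near the boundary:
  n = 61: C(61, 5) = 5949147; 5949147 < 10077696? YES
  n = 62: C(62, 5) = 6471002; 6471002 < 10077696? YES
  n = 63: C(63, 5) = 7028847; 7028847 < 10077696? YES
  n = 64: C(64, 5) = 7624512; 7624512 < 10077696? YES
  n = 65: C(65, 5) = 8259888; 8259888 < 10077696? YES
  n = 66: C(66, 5) = 8936928; 8936928 < 10077696? YES
  n = 67: C(67, 5) = 9657648; 9657648 < 10077696? YES
  n = 68: C(68, 5) = 10424128; 10424128 < 10077696? NO
  n = 69: C(69, 5) = 11238513; 11238513 < 10077696? NO
The largest n with C(n, 5) < 10077696 is n = 67 (where E[X] = 67067/69984 ≈ 0.9583190). Hence R_6(5) > 67, i.e. R_6(5) ≥ 68.

Largest n = 67; hence R_6(5) > 67.


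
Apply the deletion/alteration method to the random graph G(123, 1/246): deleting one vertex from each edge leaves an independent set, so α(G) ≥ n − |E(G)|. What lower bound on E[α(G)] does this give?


E[|E(G)|] = C(123, 2)·p = 7503 · (1/246) = 61/2.
E[α(G)] ≥ n − E[|E(G)|] = 123 − 61/2 = 185/2.
Numerically: ≈ 92.5000.
(This is only a lower bound; the true E[α(G)] may be larger.)

E[α(G)] ≥ 185/2 ≈ 92.5000.


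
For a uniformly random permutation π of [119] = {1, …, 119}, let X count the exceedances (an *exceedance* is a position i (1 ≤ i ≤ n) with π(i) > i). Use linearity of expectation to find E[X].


Write X = Σ_{i=1}^{119} X_i, where X_i = 1_{π(i) > i}.
For each fixed i, π(i) is uniform over {1, …, 119} (marginal of a uniform permutation), so P[π(i) > i] = (n − i)/n. Summing: Σ_{i=1}^{119} (n − i)/n = (0 + 1 + … + 118)/119 = 119(119 − 1)/(2·119) = (119 − 1)/2.
Hence E[X] = Σ_{i=1}^{119} (119 − i)/119 = 59 ≈ 59.000.

E[X] = 59 = 59.000.


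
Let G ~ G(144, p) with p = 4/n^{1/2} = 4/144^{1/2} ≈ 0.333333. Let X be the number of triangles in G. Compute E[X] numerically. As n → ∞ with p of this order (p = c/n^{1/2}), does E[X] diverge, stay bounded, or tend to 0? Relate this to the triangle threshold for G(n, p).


Number of potential triangles: C(144, 3) = 487344.
Each occurs with probability p³ ≈ (0.333333)³ ≈ 3.70370370e-02.
By linearity: E[X] = C(144, 3)·p³ ≈ 487344 · 3.70370370e-02 ≈ 18049.777778.
Since α = 1/2 < 1, p = c/n^{1/2} ≫ 1/n is above the triangle threshold p ~ 1/n. Asymptotically E[X] ~ (c³/6)·n^{3(1−α)} = (4³/6)·n^{1.5} → ∞; triangles are abundant w.h.p.

E[X] ≈ 18049.777778; in regime p = Θ(1/n^{1/2}) E[X] diverges (above the triangle threshold p ~ 1/n).


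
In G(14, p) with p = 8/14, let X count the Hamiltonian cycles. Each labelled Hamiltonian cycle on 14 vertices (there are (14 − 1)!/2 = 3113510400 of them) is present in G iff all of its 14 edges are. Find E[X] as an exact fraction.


K_14 has (14 − 1)!/2 = 3113510400 labelled Hamiltonian cycles.
For each such Hamiltonian cycle H, let X_H = 1 if all 14 edges of H are present in G. Then P[X_H = 1] = p^{14} = (4/7)^{14} = 268435456/678223072849.
By linearity of expectation: E[X] = Σ_H E[X_H] = 3113510400 · p^{14} = 3113510400 · 268435456/678223072849 = 119396654854963200/96889010407.
Numerically: E[X] ≈ 1.2323e+06.

E[X] = 3113510400 · (4/7)^{14} = 119396654854963200/96889010407 ≈ 1.2323e+06.


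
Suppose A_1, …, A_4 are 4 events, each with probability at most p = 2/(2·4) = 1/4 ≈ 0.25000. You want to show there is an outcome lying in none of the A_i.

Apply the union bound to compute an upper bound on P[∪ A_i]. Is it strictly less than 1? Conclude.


Union bound: P[∪_{i=1}^{4} A_i] ≤ Σ_i P[A_i] ≤ 4·p = 4·(1/4) = 1.
Numerically: 1 ≈ 1.00000.
Is 1 < 1? NO.
Since the bound 1 is ≥ 1, the union bound is uninformative here; it does NOT by itself certify existence.

4·p = 1 ≈ 1.00000; existence NOT certified by the union bound.


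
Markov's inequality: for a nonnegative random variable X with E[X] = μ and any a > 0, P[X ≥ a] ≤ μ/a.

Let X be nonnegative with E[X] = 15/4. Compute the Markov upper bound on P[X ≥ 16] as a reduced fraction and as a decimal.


μ = E[X] = 15/4, a = 16.
Markov: P[X ≥ 16] ≤ μ/a = (15/4)/16 = 15/64.
Numerically: ≈ 0.2344.
(Since a = 16 > μ = 3.7500, the bound 15/64 is < 1 and informative.)

P[X ≥ 16] ≤ 15/64 ≈ 0.2344.


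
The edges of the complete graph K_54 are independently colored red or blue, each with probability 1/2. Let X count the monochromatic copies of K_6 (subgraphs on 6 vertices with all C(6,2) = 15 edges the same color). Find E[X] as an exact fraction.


Let X = Σ_S X_S over the C(54, 6) = 25827165 subsets S of size 6, where X_S = 1 if the K_6 on S is monochromatic.
For a fixed S, the K_6 on S has C(6, 2) = 15 edges. P[all 15 edges red] = (1/2)^15, and likewise for blue, so P[monochromatic] = 2·(1/2)^15 = 2^{1 − 15} = 1/16384.
By linearity of expectation: E[X] = C(54, 6) · 2^{1 − 15} = 25827165 · 1/16384 = 25827165/16384.
Numerically: E[X] ≈ 1576.365.

E[X] = C(54,6)·2^(1−C(6,2)) = 25827165/16384 ≈ 1576.365.


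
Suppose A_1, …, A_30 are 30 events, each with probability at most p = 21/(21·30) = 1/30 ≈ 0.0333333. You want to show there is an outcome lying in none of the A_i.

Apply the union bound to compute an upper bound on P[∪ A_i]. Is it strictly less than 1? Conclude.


Union bound: P[∪_{i=1}^{30} A_i] ≤ Σ_i P[A_i] ≤ 30·p = 30·(1/30) = 1.
Numerically: 1 ≈ 1.0000000.
Is 1 < 1? NO.
Since the bound 1 is ≥ 1, the union bound is uninformative here; it does NOT by itself certify existence.

30·p = 1 ≈ 1.0000000; existence NOT certified by the union bound.


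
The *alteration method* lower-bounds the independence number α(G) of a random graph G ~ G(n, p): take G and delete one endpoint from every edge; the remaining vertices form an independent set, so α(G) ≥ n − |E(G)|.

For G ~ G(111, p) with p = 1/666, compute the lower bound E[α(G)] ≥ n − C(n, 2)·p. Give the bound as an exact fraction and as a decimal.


E[|E(G)|] = C(111, 2)·p = 6105 · (1/666) = 55/6.
E[α(G)] ≥ n − E[|E(G)|] = 111 − 55/6 = 611/6.
Numerically: ≈ 101.833.
(This is only a lower bound; the true E[α(G)] may be larger.)

E[α(G)] ≥ 611/6 ≈ 101.833.


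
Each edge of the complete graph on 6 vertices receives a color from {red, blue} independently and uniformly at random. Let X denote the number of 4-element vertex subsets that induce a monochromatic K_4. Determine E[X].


Let X = Σ_S X_S over the C(6, 4) = 15 subsets S of size 4, where X_S = 1 if the K_4 on S is monochromatic.
For a fixed S, the K_4 on S has C(4, 2) = 6 edges. P[all 6 edges red] = (1/2)^6, and likewise for blue, so P[monochromatic] = 2·(1/2)^6 = 2^{1 − 6} = 1/32.
By linearity: E[X] = C(6, 4) · 2^{1 − 6} = 15 · 1/32 = 15/32.
Numerically: E[X] ≈ 0.4688.

E[X] = C(6,4)·2^(1−C(4,2)) = 15/32 ≈ 0.4688.


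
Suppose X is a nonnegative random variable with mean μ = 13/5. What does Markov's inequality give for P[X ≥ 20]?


μ = E[X] = 13/5, a = 20.
Markov: P[X ≥ 20] ≤ μ/a = (13/5)/20 = 13/100.
Numerically: ≈ 0.1300.
(Since a = 20 > μ = 2.6000, the bound 13/100 is < 1 and informative.)

P[X ≥ 20] ≤ 13/100 ≈ 0.1300.


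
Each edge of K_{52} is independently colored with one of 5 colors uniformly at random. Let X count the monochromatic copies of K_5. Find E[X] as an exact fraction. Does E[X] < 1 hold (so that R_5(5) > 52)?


E[X] = C(52, 5) · 5^{1 − 10} = 2598960 · 5^{−9} = 2598960/1953125.
As a reduced fraction: E[X] = 519792/390625 ≈ 1.33067.
Is E[X] < 1? NO.
Since E[X] ≥ 1, the first-moment bound is inconclusive at n = 52; it does NOT by itself certify R_5(5) > 52.

E[X] = 519792/390625 ≈ 1.33067; E[X] ≥ 1; first-moment method inconclusive here.


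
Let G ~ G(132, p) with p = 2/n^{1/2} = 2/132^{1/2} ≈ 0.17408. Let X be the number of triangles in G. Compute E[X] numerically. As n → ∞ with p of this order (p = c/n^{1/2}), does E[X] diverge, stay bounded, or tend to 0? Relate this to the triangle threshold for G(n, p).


Number of potential triangles: C(132, 3) = 374660.
Each occurs with probability p³ ≈ (0.17408)³ ≈ 5.2750805e-03.
By linearity: E[X] = C(132, 3)·p³ ≈ 374660 · 5.2750805e-03 ≈ 1976.36165.
Since α = 1/2 < 1, p = c/n^{1/2} ≫ 1/n is above the triangle threshold p ~ 1/n. Asymptotically E[X] ~ (c³/6)·n^{3(1−α)} = (2³/6)·n^{1.5} → ∞; triangles are abundant w.h.p.

E[X] ≈ 1976.36165; in regime p = Θ(1/n^{1/2}) E[X] diverges (above the triangle threshold p ~ 1/n).


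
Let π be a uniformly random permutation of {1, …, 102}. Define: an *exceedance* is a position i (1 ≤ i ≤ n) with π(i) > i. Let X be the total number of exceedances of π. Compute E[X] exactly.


Write X = Σ_{i=1}^{102} X_i, where X_i = 1_{π(i) > i}.
For each fixed i, π(i) is uniform over {1, …, 102} (marginal of a uniform permutation), so P[π(i) > i] = (n − i)/n. Summing: Σ_{i=1}^{102} (n − i)/n = (0 + 1 + … + 101)/102 = 102(102 − 1)/(2·102) = (102 − 1)/2.
Hence E[X] = Σ_{i=1}^{102} (102 − i)/102 = 101/2 ≈ 50.50000.

E[X] = 101/2 = 50.50000.


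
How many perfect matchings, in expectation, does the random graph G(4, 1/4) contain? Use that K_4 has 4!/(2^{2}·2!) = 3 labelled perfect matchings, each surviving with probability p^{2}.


K_4 has 4!/(2^{2}·2!) = 3 labelled perfect matchings.
For each such perfect matching H, let X_H = 1 if all 2 edges of H are present in G. Then P[X_H = 1] = p^{2} = (1/4)^{2} = 1/16.
Summing the indicators: E[X] = Σ_H E[X_H] = 3 · p^{2} = 3 · 1/16 = 3/16.
Numerically: E[X] ≈ 0.188.

E[X] = 3 · (1/4)^{2} = 3/16 ≈ 0.188.


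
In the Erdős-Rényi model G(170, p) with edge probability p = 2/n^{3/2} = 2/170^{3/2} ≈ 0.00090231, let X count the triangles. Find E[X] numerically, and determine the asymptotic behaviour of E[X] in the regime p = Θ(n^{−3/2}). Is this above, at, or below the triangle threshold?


Number of potential triangles: C(170, 3) = 804440.
Each occurs with probability p³ ≈ (0.00090231)³ ≈ 7.3463200e-10.
By linearity: E[X] = C(170, 3)·p³ ≈ 804440 · 7.3463200e-10 ≈ 0.00059.
Since α = 3/2 > 1, p = c/n^{3/2} = o(1/n) is below the triangle threshold p ~ 1/n. Asymptotically E[X] ~ (c³/6)·n^{3(1−α)} = (2³/6)·n^{-1.5} → 0, so by Markov's inequality G has no triangles w.h.p.

E[X] ≈ 0.00059; in regime p = Θ(1/n^{3/2}) E[X] tends to 0 (below the triangle threshold p ~ 1/n).


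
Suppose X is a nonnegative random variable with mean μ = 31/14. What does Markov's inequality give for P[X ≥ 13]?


μ = E[X] = 31/14, a = 13.
Markov: P[X ≥ 13] ≤ μ/a = (31/14)/13 = 31/182.
Numerically: ≈ 0.17033.
(Since a = 13 > μ = 2.21429, the bound 31/182 is < 1 and informative.)

P[X ≥ 13] ≤ 31/182 ≈ 0.17033.


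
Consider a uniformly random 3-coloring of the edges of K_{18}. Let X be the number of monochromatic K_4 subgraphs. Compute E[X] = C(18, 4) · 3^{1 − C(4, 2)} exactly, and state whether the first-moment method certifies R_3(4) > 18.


E[X] = C(18, 4) · 3^{1 − 6} = 3060 · 3^{−5} = 3060/243.
As a reduced fraction: E[X] = 340/27 ≈ 12.593.
Is E[X] < 1? NO.
Since E[X] ≥ 1, the first-moment bound is inconclusive at n = 18; it does NOT by itself certify R_3(4) > 18.

E[X] = 340/27 ≈ 12.593; E[X] ≥ 1; first-moment method inconclusive here.


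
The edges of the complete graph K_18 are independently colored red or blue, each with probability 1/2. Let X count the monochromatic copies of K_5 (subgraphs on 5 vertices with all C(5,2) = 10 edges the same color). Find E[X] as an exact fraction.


Let X = Σ_S X_S over the C(18, 5) = 8568 subsets S of size 5, where X_S = 1 if the K_5 on S is monochromatic.
For a fixed S, the K_5 on S has C(5, 2) = 10 edges. P[all 10 edges red] = (1/2)^10, and likewise for blue, so P[monochromatic] = 2·(1/2)^10 = 2^{1 − 10} = 1/512.
By linearity of expectation: E[X] = C(18, 5) · 2^{1 − 10} = 8568 · 1/512 = 1071/64.
Numerically: E[X] ≈ 16.734.

E[X] = C(18,5)·2^(1−C(5,2)) = 1071/64 ≈ 16.734.


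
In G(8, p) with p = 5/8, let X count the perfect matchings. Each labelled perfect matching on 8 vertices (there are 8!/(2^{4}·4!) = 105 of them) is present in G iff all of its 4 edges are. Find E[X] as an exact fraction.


K_8 has 8!/(2^{4}·4!) = 105 labelled perfect matchings.
For each such perfect matching H, let X_H = 1 if all 4 edges of H are present in G. Then P[X_H = 1] = p^{4} = (5/8)^{4} = 625/4096.
By linearity: E[X] = Σ_H E[X_H] = 105 · p^{4} = 105 · 625/4096 = 65625/4096.
Numerically: E[X] ≈ 16.

E[X] = 105 · (5/8)^{4} = 65625/4096 ≈ 16.


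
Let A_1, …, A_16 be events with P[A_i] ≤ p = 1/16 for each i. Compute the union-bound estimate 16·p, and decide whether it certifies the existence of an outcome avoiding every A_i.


Union bound: P[∪_{i=1}^{16} A_i] ≤ Σ_i P[A_i] ≤ 16·p = 16·(1/16) = 1.
Numerically: 1 ≈ 1.000000.
Is 1 < 1? NO.
Since the bound 1 is ≥ 1, the union bound is uninformative here; it does NOT by itself certify existence.

16·p = 1 ≈ 1.000000; existence NOT certified by the union bound.


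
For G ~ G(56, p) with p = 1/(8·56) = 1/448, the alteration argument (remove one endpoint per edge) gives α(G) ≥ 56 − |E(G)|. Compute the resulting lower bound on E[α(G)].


E[|E(G)|] = C(56, 2)·p = 1540 · (1/448) = 55/16.
E[α(G)] ≥ n − E[|E(G)|] = 56 − 55/16 = 841/16.
Numerically: ≈ 52.562500.
(This is only a lower bound; the true E[α(G)] may be larger.)

E[α(G)] ≥ 841/16 ≈ 52.562500.


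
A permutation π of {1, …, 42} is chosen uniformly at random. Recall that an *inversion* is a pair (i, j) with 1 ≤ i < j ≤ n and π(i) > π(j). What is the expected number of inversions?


Write X = Σ X_I over the C(42, 2) = 861 pairs i < j, with X_I the indicator of one inversion.
There are 861 indicators.
For each fixed pair i < j, the values π(i) and π(j) are two distinct elements of {1, …, 42} in uniformly random order; by symmetry P[π(i) > π(j)] = 1/2.
By linearity: E[X] = 861 · (1/2) = C(42, 2) · (1/2) = 861/2 = 861/2 ≈ 430.50000.

E[X] = 861/2 = 430.50000.


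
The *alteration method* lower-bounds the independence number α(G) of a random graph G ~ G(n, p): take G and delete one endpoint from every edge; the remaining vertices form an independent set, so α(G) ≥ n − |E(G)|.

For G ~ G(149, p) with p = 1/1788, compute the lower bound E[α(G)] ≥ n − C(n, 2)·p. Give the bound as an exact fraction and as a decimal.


E[|E(G)|] = C(149, 2)·p = 11026 · (1/1788) = 37/6.
E[α(G)] ≥ n − E[|E(G)|] = 149 − 37/6 = 857/6.
Numerically: ≈ 142.83333.
(This is only a lower bound; the true E[α(G)] may be larger.)

E[α(G)] ≥ 857/6 ≈ 142.83333.


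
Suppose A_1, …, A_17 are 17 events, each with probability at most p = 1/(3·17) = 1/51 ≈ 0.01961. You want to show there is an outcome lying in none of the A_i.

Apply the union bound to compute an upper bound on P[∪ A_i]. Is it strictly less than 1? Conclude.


Union bound: P[∪_{i=1}^{17} A_i] ≤ Σ_i P[A_i] ≤ 17·p = 17·(1/51) = 1/3.
Numerically: 1/3 ≈ 0.33333.
Is 1/3 < 1? YES.
Since P[∪ A_i] ≤ 1/3 < 1, the complement has P[∩ A_i^c] ≥ 1 − 1/3 = 2/3 > 0, so some outcome avoids every A_i.

17·p = 1/3 ≈ 0.33333; existence CERTIFIED by the union bound.


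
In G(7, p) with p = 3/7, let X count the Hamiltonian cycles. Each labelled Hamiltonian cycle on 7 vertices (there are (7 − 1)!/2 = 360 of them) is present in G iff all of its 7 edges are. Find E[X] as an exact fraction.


K_7 has (7 − 1)!/2 = 360 labelled Hamiltonian cycles.
For each such Hamiltonian cycle H, let X_H = 1 if all 7 edges of H are present in G. Then P[X_H = 1] = p^{7} = (3/7)^{7} = 2187/823543.
By linearity: E[X] = Σ_H E[X_H] = 360 · p^{7} = 360 · 2187/823543 = 787320/823543.
Numerically: E[X] ≈ 0.956.

E[X] = 360 · (3/7)^{7} = 787320/823543 ≈ 0.956.


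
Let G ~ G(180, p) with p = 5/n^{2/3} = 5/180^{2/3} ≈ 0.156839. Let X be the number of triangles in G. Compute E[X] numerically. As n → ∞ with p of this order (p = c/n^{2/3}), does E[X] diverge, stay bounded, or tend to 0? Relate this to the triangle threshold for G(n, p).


Number of potential triangles: C(180, 3) = 955860.
Each occurs with probability p³ ≈ (0.156839)³ ≈ 3.85802469e-03.
By linearity: E[X] = C(180, 3)·p³ ≈ 955860 · 3.85802469e-03 ≈ 3687.731481.
Since α = 2/3 < 1, p = c/n^{2/3} ≫ 1/n is above the triangle threshold p ~ 1/n. Asymptotically E[X] ~ (c³/6)·n^{3(1−α)} = (5³/6)·n^{1} → ∞; triangles are abundant w.h.p.

E[X] ≈ 3687.731481; in regime p = Θ(1/n^{2/3}) E[X] diverges (above the triangle threshold p ~ 1/n).


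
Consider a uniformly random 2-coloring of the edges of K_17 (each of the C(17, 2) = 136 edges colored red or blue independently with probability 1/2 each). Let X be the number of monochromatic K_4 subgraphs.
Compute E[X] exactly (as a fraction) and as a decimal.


Let X = Σ_S X_S over the C(17, 4) = 2380 subsets S of size 4, where X_S = 1 if the K_4 on S is monochromatic.
For a fixed S, the K_4 on S has C(4, 2) = 6 edges. P[all 6 edges red] = (1/2)^6, and likewise for blue, so P[monochromatic] = 2·(1/2)^6 = 2^{1 − 6} = 1/32.
Summing: E[X] = C(17, 4) · 2^{1 − 6} = 2380 · 1/32 = 595/8.
Numerically: E[X] ≈ 74.3750.

E[X] = C(17,4)·2^(1−C(4,2)) = 595/8 ≈ 74.3750.


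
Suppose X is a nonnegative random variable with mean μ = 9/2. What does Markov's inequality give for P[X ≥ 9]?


μ = E[X] = 9/2, a = 9.
Markov: P[X ≥ 9] ≤ μ/a = (9/2)/9 = 1/2.
Numerically: ≈ 0.50000.
(Since a = 9 > μ = 4.50000, the bound 1/2 is < 1 and informative.)

P[X ≥ 9] ≤ 1/2 ≈ 0.50000.


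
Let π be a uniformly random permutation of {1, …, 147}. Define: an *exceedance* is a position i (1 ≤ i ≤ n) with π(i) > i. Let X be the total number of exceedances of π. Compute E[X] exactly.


Write X = Σ_{i=1}^{147} X_i, where X_i = 1_{π(i) > i}.
For each fixed i, π(i) is uniform over {1, …, 147} (marginal of a uniform permutation), so P[π(i) > i] = (n − i)/n. Summing: Σ_{i=1}^{147} (n − i)/n = (0 + 1 + … + 146)/147 = 147(147 − 1)/(2·147) = (147 − 1)/2.
Hence E[X] = Σ_{i=1}^{147} (147 − i)/147 = 73 ≈ 73.000.

E[X] = 73 = 73.000.


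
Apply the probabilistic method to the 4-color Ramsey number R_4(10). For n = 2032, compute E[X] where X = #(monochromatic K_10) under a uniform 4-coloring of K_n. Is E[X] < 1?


E[X] = C(2032, 10) · 4^{1 − 45} = 323475384642158147171212440 · 4^{−44} = 323475384642158147171212440/309485009821345068724781056.
As a reduced fraction: E[X] = 40434423080269768396401555/38685626227668133590597632 ≈ 1.0452053.
Is E[X] < 1? NO.
Since E[X] ≥ 1, the first-moment bound is inconclusive at n = 2032; it does NOT by itself certify R_4(10) > 2032.

E[X] = 40434423080269768396401555/38685626227668133590597632 ≈ 1.0452053; E[X] ≥ 1; first-moment method inconclusive here.


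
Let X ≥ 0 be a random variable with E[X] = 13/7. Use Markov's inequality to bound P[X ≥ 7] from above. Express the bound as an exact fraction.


μ = E[X] = 13/7, a = 7.
Markov: P[X ≥ 7] ≤ μ/a = (13/7)/7 = 13/49.
Numerically: ≈ 0.2653.
(Since a = 7 > μ = 1.8571, the bound 13/49 is < 1 and informative.)

P[X ≥ 7] ≤ 13/49 ≈ 0.2653.


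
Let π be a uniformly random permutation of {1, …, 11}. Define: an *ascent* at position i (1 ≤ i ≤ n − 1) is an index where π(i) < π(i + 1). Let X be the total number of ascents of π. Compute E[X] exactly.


Write X = Σ X_I over i = 1, …, 10, with X_I the indicator of one ascent.
There are 10 indicators.
For each fixed i, the pair (π(i), π(i+1)) is a uniformly random ordered pair of distinct values from {1, …, 11}; by symmetry P[π(i) < π(i+1)] = 1/2.
By linearity: E[X] = 10 · (1/2) = (11 − 1) · (1/2) = 5 ≈ 5.00000.

E[X] = 5 = 5.00000.


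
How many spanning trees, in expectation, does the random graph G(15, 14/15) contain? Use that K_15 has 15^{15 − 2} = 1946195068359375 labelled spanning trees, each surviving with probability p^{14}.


K_15 has 15^{15 − 2} = 1946195068359375 labelled spanning trees.
For each such spanning tree H, let X_H = 1 if all 14 edges of H are present in G. Then P[X_H = 1] = p^{14} = (14/15)^{14} = 11112006825558016/29192926025390625.
Summing the indicators: E[X] = Σ_H E[X_H] = 1946195068359375 · p^{14} = 1946195068359375 · 11112006825558016/29192926025390625 = 11112006825558016/15.
Numerically: E[X] ≈ 7.408e+14.

E[X] = 1946195068359375 · (14/15)^{14} = 11112006825558016/15 ≈ 7.408e+14.


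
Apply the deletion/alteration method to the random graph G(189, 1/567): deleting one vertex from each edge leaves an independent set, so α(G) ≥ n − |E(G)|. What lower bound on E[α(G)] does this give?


E[|E(G)|] = C(189, 2)·p = 17766 · (1/567) = 94/3.
E[α(G)] ≥ n − E[|E(G)|] = 189 − 94/3 = 473/3.
Numerically: ≈ 157.666667.
(This is only a lower bound; the true E[α(G)] may be larger.)

E[α(G)] ≥ 473/3 ≈ 157.666667.


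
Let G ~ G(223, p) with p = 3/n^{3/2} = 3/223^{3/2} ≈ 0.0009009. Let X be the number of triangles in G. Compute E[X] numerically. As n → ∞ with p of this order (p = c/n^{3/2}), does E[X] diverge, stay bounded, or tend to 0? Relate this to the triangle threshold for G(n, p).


Number of potential triangles: C(223, 3) = 1823471.
Each occurs with probability p³ ≈ (0.0009009)³ ≈ 7.311254e-10.
By linearity: E[X] = C(223, 3)·p³ ≈ 1823471 · 7.311254e-10 ≈ 0.0013.
Since α = 3/2 > 1, p = c/n^{3/2} = o(1/n) is below the triangle threshold p ~ 1/n. Asymptotically E[X] ~ (c³/6)·n^{3(1−α)} = (3³/6)·n^{-1.5} → 0, so by Markov's inequality G has no triangles w.h.p.

E[X] ≈ 0.0013; in regime p = Θ(1/n^{3/2}) E[X] tends to 0 (below the triangle threshold p ~ 1/n).


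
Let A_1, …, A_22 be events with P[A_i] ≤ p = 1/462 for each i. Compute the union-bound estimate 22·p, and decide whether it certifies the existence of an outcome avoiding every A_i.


Union bound: P[∪_{i=1}^{22} A_i] ≤ Σ_i P[A_i] ≤ 22·p = 22·(1/462) = 1/21.
Numerically: 1/21 ≈ 0.047619.
Is 1/21 < 1? YES.
Since P[∪ A_i] ≤ 1/21 < 1, the complement has P[∩ A_i^c] ≥ 1 − 1/21 = 20/21 > 0, so some outcome avoids every A_i.

22·p = 1/21 ≈ 0.047619; existence CERTIFIED by the union bound.


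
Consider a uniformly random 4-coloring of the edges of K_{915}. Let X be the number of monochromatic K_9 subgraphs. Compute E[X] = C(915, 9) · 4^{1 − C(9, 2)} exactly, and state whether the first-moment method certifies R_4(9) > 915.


E[X] = C(915, 9) · 4^{1 − 36} = 1190931166636537885130 · 4^{−35} = 1190931166636537885130/1180591620717411303424.
As a reduced fraction: E[X] = 595465583318268942565/590295810358705651712 ≈ 1.00876.
Is E[X] < 1? NO.
Since E[X] ≥ 1, the first-moment bound is inconclusive at n = 915; it does NOT by itself certify R_4(9) > 915.

E[X] = 595465583318268942565/590295810358705651712 ≈ 1.00876; E[X] ≥ 1; first-moment method inconclusive here.


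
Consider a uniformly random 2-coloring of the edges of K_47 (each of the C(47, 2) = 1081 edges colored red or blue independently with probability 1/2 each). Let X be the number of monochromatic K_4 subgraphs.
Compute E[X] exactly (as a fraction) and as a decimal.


Let X = Σ_S X_S over the C(47, 4) = 178365 subsets S of size 4, where X_S = 1 if the K_4 on S is monochromatic.
For a fixed S, the K_4 on S has C(4, 2) = 6 edges. P[all 6 edges red] = (1/2)^6, and likewise for blue, so P[monochromatic] = 2·(1/2)^6 = 2^{1 − 6} = 1/32.
By linearity of expectation: E[X] = C(47, 4) · 2^{1 − 6} = 178365 · 1/32 = 178365/32.
Numerically: E[X] ≈ 5573.9062.

E[X] = C(47,4)·2^(1−C(4,2)) = 178365/32 ≈ 5573.9062.


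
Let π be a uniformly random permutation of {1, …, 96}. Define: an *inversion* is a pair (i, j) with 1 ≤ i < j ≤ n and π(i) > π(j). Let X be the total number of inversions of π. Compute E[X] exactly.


Write X = Σ X_I over the C(96, 2) = 4560 pairs i < j, with X_I the indicator of one inversion.
There are 4560 indicators.
For each fixed pair i < j, the values π(i) and π(j) are two distinct elements of {1, …, 96} in uniformly random order; by symmetry P[π(i) > π(j)] = 1/2.
By linearity: E[X] = 4560 · (1/2) = C(96, 2) · (1/2) = 4560/2 = 2280 ≈ 2280.000000.

E[X] = 2280 = 2280.000000.


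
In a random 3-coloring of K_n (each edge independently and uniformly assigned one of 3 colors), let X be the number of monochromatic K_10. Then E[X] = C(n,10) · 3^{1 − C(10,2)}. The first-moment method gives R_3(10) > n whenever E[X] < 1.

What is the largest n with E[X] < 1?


We need C(n, 10) · 3^{1 − 45} < 1, i.e. C(n, 10) < 3^{45 − 1} = 984770902183611232881.
Check values of n near the boundary:
  n = 572: C(572, 10) = 954640815642161682606; 954640815642161682606 < 984770902183611232881? YES
  n = 573: C(573, 10) = 971597135635805762226; 971597135635805762226 < 984770902183611232881? YES
  n = 574: C(574, 10) = 988824035203816502691; 988824035203816502691 < 984770902183611232881? NO
  n = 575: C(575, 10) = 1006325345561406175305; 1006325345561406175305 < 984770902183611232881? NO
  n = 576: C(576, 10) = 1024104945306307344480; 1024104945306307344480 < 984770902183611232881? NO
The largest n with C(n, 10) < 984770902183611232881 is n = 573 (where E[X] = 35985079097622435638/36472996377170786403 ≈ 0.98662). Hence R_3(10) > 573, i.e. R_3(10) ≥ 574.

Largest n = 573; hence R_3(10) > 573.


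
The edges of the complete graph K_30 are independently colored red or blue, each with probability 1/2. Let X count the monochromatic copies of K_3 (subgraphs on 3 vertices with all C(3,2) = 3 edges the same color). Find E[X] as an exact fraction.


Let X = Σ_S X_S over the C(30, 3) = 4060 subsets S of size 3, where X_S = 1 if the K_3 on S is monochromatic.
For a fixed S, the K_3 on S has C(3, 2) = 3 edges. P[all 3 edges red] = (1/2)^3, and likewise for blue, so P[monochromatic] = 2·(1/2)^3 = 2^{1 − 3} = 1/4.
By linearity of expectation: E[X] = C(30, 3) · 2^{1 − 3} = 4060 · 1/4 = 1015.
Numerically: E[X] ≈ 1015.00000.

E[X] = C(30,3)·2^(1−C(3,2)) = 1015 ≈ 1015.00000.


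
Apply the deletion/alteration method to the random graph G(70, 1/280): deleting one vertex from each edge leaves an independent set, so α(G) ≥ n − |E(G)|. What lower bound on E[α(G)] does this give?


E[|E(G)|] = C(70, 2)·p = 2415 · (1/280) = 69/8.
E[α(G)] ≥ n − E[|E(G)|] = 70 − 69/8 = 491/8.
Numerically: ≈ 61.375000.
(This is only a lower bound; the true E[α(G)] may be larger.)

E[α(G)] ≥ 491/8 ≈ 61.375000.


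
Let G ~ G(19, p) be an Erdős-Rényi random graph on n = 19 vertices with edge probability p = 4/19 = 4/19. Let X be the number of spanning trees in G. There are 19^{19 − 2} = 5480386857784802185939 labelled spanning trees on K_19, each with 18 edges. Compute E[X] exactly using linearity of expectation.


K_19 has 19^{19 − 2} = 5480386857784802185939 labelled spanning trees.
For each such spanning tree H, let X_H = 1 if all 18 edges of H are present in G. Then P[X_H = 1] = p^{18} = (4/19)^{18} = 68719476736/104127350297911241532841.
Summing the indicators: E[X] = Σ_H E[X_H] = 5480386857784802185939 · p^{18} = 5480386857784802185939 · 68719476736/104127350297911241532841 = 68719476736/19.
Numerically: E[X] ≈ 3.61681e+09.

E[X] = 5480386857784802185939 · (4/19)^{18} = 68719476736/19 ≈ 3.61681e+09.


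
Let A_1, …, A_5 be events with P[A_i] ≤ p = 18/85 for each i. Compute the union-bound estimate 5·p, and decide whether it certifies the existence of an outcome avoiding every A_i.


Union bound: P[∪_{i=1}^{5} A_i] ≤ Σ_i P[A_i] ≤ 5·p = 5·(18/85) = 18/17.
Numerically: 18/17 ≈ 1.05882.
Is 18/17 < 1? NO.
Since the bound 18/17 is ≥ 1, the union bound is uninformative here; it does NOT by itself certify existence.

5·p = 18/17 ≈ 1.05882; existence NOT certified by the union bound.


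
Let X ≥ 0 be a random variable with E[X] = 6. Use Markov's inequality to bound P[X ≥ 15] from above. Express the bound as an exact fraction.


μ = E[X] = 6, a = 15.
Markov: P[X ≥ 15] ≤ μ/a = (6)/15 = 2/5.
Numerically: ≈ 0.400000.
(Since a = 15 > μ = 6.000000, the bound 2/5 is < 1 and informative.)

P[X ≥ 15] ≤ 2/5 ≈ 0.400000.


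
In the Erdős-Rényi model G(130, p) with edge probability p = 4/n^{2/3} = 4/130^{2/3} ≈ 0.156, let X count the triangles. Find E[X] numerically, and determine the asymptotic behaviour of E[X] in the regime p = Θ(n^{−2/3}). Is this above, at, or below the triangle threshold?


Number of potential triangles: C(130, 3) = 357760.
Each occurs with probability p³ ≈ (0.156)³ ≈ 3.78698e-03.
By linearity: E[X] = C(130, 3)·p³ ≈ 357760 · 3.78698e-03 ≈ 1354.831.
Since α = 2/3 < 1, p = c/n^{2/3} ≫ 1/n is above the triangle threshold p ~ 1/n. Asymptotically E[X] ~ (c³/6)·n^{3(1−α)} = (4³/6)·n^{1} → ∞; triangles are abundant w.h.p.

E[X] ≈ 1354.831; in regime p = Θ(1/n^{2/3}) E[X] diverges (above the triangle threshold p ~ 1/n).


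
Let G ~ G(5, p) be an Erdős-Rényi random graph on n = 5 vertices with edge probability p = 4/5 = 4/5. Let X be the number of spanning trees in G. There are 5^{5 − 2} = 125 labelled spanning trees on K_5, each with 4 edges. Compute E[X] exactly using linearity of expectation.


K_5 has 5^{5 − 2} = 125 labelled spanning trees.
For each such spanning tree H, let X_H = 1 if all 4 edges of H are present in G. Then P[X_H = 1] = p^{4} = (4/5)^{4} = 256/625.
By linearity of expectation: E[X] = Σ_H E[X_H] = 125 · p^{4} = 125 · 256/625 = 256/5.
Numerically: E[X] ≈ 51.2.

E[X] = 125 · (4/5)^{4} = 256/5 ≈ 51.2.


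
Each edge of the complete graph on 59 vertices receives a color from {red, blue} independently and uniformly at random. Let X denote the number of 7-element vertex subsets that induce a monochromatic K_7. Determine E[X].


Let X = Σ_S X_S over the C(59, 7) = 341149446 subsets S of size 7, where X_S = 1 if the K_7 on S is monochromatic.
For a fixed S, the K_7 on S has C(7, 2) = 21 edges. P[all 21 edges red] = (1/2)^21, and likewise for blue, so P[monochromatic] = 2·(1/2)^21 = 2^{1 − 21} = 1/1048576.
By linearity of expectation: E[X] = C(59, 7) · 2^{1 − 21} = 341149446 · 1/1048576 = 170574723/524288.
Numerically: E[X] ≈ 325.345.

E[X] = C(59,7)·2^(1−C(7,2)) = 170574723/524288 ≈ 325.345.


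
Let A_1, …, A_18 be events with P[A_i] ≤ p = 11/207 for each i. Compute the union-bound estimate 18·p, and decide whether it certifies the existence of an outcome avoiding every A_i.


Union bound: P[∪_{i=1}^{18} A_i] ≤ Σ_i P[A_i] ≤ 18·p = 18·(11/207) = 22/23.
Numerically: 22/23 ≈ 0.95652.
Is 22/23 < 1? YES.
Since P[∪ A_i] ≤ 22/23 < 1, the complement has P[∩ A_i^c] ≥ 1 − 22/23 = 1/23 > 0, so some outcome avoids every A_i.

18·p = 22/23 ≈ 0.95652; existence CERTIFIED by the union bound.


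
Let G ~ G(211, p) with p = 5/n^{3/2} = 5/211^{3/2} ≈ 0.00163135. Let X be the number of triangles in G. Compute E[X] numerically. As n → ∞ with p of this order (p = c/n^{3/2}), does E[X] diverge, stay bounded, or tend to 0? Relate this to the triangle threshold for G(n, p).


Number of potential triangles: C(211, 3) = 1543465.
Each occurs with probability p³ ≈ (0.00163135)³ ≈ 4.34149159e-09.
By linearity: E[X] = C(211, 3)·p³ ≈ 1543465 · 4.34149159e-09 ≈ 0.006701.
Since α = 3/2 > 1, p = c/n^{3/2} = o(1/n) is below the triangle threshold p ~ 1/n. Asymptotically E[X] ~ (c³/6)·n^{3(1−α)} = (5³/6)·n^{-1.5} → 0, so by Markov's inequality G has no triangles w.h.p.

E[X] ≈ 0.006701; in regime p = Θ(1/n^{3/2}) E[X] tends to 0 (below the triangle threshold p ~ 1/n).


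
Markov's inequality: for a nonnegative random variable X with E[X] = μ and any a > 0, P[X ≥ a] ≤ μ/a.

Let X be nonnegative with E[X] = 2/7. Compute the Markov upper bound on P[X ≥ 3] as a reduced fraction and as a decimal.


μ = E[X] = 2/7, a = 3.
Markov: P[X ≥ 3] ≤ μ/a = (2/7)/3 = 2/21.
Numerically: ≈ 0.095.
(Since a = 3 > μ = 0.286, the bound 2/21 is < 1 and informative.)

P[X ≥ 3] ≤ 2/21 ≈ 0.095.


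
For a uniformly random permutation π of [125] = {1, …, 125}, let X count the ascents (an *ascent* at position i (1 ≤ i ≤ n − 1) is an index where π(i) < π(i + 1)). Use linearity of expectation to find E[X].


Write X = Σ X_I over i = 1, …, 124, with X_I the indicator of one ascent.
There are 124 indicators.
For each fixed i, the pair (π(i), π(i+1)) is a uniformly random ordered pair of distinct values from {1, …, 125}; by symmetry P[π(i) < π(i+1)] = 1/2.
By linearity: E[X] = 124 · (1/2) = (125 − 1) · (1/2) = 62 ≈ 62.0000.

E[X] = 62 = 62.0000.


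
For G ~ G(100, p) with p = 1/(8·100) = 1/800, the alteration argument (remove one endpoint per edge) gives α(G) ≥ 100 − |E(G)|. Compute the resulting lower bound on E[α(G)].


E[|E(G)|] = C(100, 2)·p = 4950 · (1/800) = 99/16.
E[α(G)] ≥ n − E[|E(G)|] = 100 − 99/16 = 1501/16.
Numerically: ≈ 93.812.
(This is only a lower bound; the true E[α(G)] may be larger.)

E[α(G)] ≥ 1501/16 ≈ 93.812.


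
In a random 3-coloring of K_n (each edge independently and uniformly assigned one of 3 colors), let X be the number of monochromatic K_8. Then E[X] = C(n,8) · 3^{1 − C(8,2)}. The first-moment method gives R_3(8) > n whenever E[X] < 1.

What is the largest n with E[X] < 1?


We need C(n, 8) · 3^{1 − 28} < 1, i.e. C(n, 8) < 3^{28 − 1} = 7625597484987.
Check values of n near the boundary:
  n = 155: C(155, 8) = 6876747915675; 6876747915675 < 7625597484987? YES
  n = 156: C(156, 8) = 7248464019225; 7248464019225 < 7625597484987? YES
  n = 157: C(157, 8) = 7637643295425; 7637643295425 < 7625597484987? NO
  n = 158: C(158, 8) = 8044984271181; 8044984271181 < 7625597484987? NO
  n = 159: C(159, 8) = 8471208603429; 8471208603429 < 7625597484987? NO
The largest n with C(n, 8) < 7625597484987 is n = 156 (where E[X] = 805384891025/847288609443 ≈ 0.95054). Hence R_3(8) > 156, i.e. R_3(8) ≥ 157.

Largest n = 156; hence R_3(8) > 156.


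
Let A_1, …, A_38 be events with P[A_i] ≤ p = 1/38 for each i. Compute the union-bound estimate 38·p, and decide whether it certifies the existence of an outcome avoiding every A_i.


Union bound: P[∪_{i=1}^{38} A_i] ≤ Σ_i P[A_i] ≤ 38·p = 38·(1/38) = 1.
Numerically: 1 ≈ 1.000000.
Is 1 < 1? NO.
Since the bound 1 is ≥ 1, the union bound is uninformative here; it does NOT by itself certify existence.

38·p = 1 ≈ 1.000000; existence NOT certified by the union bound.


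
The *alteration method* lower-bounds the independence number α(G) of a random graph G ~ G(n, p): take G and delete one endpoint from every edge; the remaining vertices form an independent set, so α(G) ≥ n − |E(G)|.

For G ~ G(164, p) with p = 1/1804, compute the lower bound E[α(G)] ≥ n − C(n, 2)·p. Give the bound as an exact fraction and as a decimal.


E[|E(G)|] = C(164, 2)·p = 13366 · (1/1804) = 163/22.
E[α(G)] ≥ n − E[|E(G)|] = 164 − 163/22 = 3445/22.
Numerically: ≈ 156.5909.
(This is only a lower bound; the true E[α(G)] may be larger.)

E[α(G)] ≥ 3445/22 ≈ 156.5909.


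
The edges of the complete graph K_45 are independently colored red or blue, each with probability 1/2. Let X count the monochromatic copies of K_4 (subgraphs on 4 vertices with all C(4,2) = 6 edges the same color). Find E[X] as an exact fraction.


Let X = Σ_S X_S over the C(45, 4) = 148995 subsets S of size 4, where X_S = 1 if the K_4 on S is monochromatic.
For a fixed S, the K_4 on S has C(4, 2) = 6 edges. P[all 6 edges red] = (1/2)^6, and likewise for blue, so P[monochromatic] = 2·(1/2)^6 = 2^{1 − 6} = 1/32.
Summing: E[X] = C(45, 4) · 2^{1 − 6} = 148995 · 1/32 = 148995/32.
Numerically: E[X] ≈ 4656.093750.

E[X] = C(45,4)·2^(1−C(4,2)) = 148995/32 ≈ 4656.093750.


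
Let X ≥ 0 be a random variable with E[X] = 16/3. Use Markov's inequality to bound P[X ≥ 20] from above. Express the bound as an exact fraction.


μ = E[X] = 16/3, a = 20.
Markov: P[X ≥ 20] ≤ μ/a = (16/3)/20 = 4/15.
Numerically: ≈ 0.26667.
(Since a = 20 > μ = 5.33333, the bound 4/15 is < 1 and informative.)

P[X ≥ 20] ≤ 4/15 ≈ 0.26667.


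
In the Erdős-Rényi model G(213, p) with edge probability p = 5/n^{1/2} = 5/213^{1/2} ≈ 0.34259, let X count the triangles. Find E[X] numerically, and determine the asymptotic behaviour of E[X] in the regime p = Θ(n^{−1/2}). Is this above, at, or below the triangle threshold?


Number of potential triangles: C(213, 3) = 1587986.
Each occurs with probability p³ ≈ (0.34259)³ ≈ 4.0210605e-02.
By linearity: E[X] = C(213, 3)·p³ ≈ 1587986 · 4.0210605e-02 ≈ 63853.87785.
Since α = 1/2 < 1, p = c/n^{1/2} ≫ 1/n is above the triangle threshold p ~ 1/n. Asymptotically E[X] ~ (c³/6)·n^{3(1−α)} = (5³/6)·n^{1.5} → ∞; triangles are abundant w.h.p.

E[X] ≈ 63853.87785; in regime p = Θ(1/n^{1/2}) E[X] diverges (above the triangle threshold p ~ 1/n).


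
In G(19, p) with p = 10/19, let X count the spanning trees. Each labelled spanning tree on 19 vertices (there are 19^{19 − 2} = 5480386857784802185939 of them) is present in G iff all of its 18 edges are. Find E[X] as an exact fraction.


K_19 has 19^{19 − 2} = 5480386857784802185939 labelled spanning trees.
For each such spanning tree H, let X_H = 1 if all 18 edges of H are present in G. Then P[X_H = 1] = p^{18} = (10/19)^{18} = 1000000000000000000/104127350297911241532841.
By linearity: E[X] = Σ_H E[X_H] = 5480386857784802185939 · p^{18} = 5480386857784802185939 · 1000000000000000000/104127350297911241532841 = 1000000000000000000/19.
Numerically: E[X] ≈ 5.26e+16.

E[X] = 5480386857784802185939 · (10/19)^{18} = 1000000000000000000/19 ≈ 5.26e+16.
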